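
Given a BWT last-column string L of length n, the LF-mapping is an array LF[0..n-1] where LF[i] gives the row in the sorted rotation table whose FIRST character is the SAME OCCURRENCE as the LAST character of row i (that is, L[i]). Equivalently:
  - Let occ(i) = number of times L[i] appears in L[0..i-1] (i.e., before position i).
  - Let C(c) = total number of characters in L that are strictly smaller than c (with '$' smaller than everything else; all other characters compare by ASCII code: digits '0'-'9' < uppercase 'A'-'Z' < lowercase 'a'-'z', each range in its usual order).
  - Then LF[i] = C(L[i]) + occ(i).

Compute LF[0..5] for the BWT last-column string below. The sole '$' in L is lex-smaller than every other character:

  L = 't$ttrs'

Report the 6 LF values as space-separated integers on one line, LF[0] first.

Answer: 3 0 4 5 1 2

Derivation:
Char counts: '$':1, 'r':1, 's':1, 't':3
C (first-col start): C('$')=0, C('r')=1, C('s')=2, C('t')=3
L[0]='t': occ=0, LF[0]=C('t')+0=3+0=3
L[1]='$': occ=0, LF[1]=C('$')+0=0+0=0
L[2]='t': occ=1, LF[2]=C('t')+1=3+1=4
L[3]='t': occ=2, LF[3]=C('t')+2=3+2=5
L[4]='r': occ=0, LF[4]=C('r')+0=1+0=1
L[5]='s': occ=0, LF[5]=C('s')+0=2+0=2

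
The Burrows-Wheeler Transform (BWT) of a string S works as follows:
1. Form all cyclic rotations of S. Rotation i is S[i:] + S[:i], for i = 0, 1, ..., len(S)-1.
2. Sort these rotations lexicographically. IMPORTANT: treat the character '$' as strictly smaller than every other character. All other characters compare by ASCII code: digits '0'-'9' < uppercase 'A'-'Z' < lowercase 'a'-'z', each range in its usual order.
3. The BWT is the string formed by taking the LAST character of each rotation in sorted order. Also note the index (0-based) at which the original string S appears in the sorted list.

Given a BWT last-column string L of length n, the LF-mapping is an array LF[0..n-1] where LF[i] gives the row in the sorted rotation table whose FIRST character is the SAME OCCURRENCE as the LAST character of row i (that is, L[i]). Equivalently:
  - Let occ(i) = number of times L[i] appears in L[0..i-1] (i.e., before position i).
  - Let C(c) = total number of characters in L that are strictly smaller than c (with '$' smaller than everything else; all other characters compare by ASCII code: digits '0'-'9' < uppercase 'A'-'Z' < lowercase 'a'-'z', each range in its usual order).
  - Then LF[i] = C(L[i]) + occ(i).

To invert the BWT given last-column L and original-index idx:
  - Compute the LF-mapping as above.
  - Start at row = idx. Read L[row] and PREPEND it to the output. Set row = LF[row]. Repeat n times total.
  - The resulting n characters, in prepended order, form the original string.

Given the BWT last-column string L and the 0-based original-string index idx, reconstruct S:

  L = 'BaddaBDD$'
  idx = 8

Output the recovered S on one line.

LF mapping: 1 5 7 8 6 2 3 4 0
Walk LF starting at row 8, prepending L[row]:
  step 1: row=8, L[8]='$', prepend. Next row=LF[8]=0
  step 2: row=0, L[0]='B', prepend. Next row=LF[0]=1
  step 3: row=1, L[1]='a', prepend. Next row=LF[1]=5
  step 4: row=5, L[5]='B', prepend. Next row=LF[5]=2
  step 5: row=2, L[2]='d', prepend. Next row=LF[2]=7
  step 6: row=7, L[7]='D', prepend. Next row=LF[7]=4
  step 7: row=4, L[4]='a', prepend. Next row=LF[4]=6
  step 8: row=6, L[6]='D', prepend. Next row=LF[6]=3
  step 9: row=3, L[3]='d', prepend. Next row=LF[3]=8
Reversed output: dDaDdBaB$

Answer: dDaDdBaB$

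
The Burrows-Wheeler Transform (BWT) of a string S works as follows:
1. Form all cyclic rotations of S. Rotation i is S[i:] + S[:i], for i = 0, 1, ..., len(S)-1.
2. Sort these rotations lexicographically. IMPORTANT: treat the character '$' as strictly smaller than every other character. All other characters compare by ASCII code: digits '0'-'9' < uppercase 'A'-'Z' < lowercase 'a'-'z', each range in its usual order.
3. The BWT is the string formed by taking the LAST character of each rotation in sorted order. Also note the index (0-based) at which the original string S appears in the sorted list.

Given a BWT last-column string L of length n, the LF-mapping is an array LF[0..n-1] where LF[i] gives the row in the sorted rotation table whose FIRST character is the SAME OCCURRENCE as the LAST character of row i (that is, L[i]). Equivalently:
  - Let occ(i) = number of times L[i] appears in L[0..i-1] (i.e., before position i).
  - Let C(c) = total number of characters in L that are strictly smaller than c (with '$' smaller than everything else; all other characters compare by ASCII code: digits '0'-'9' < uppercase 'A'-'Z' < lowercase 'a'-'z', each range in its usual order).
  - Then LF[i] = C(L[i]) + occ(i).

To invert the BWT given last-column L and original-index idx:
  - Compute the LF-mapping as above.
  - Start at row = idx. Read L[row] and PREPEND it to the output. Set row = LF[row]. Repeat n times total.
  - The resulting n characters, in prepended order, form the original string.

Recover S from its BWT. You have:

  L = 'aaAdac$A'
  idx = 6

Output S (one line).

Answer: caaAAda$

Derivation:
LF mapping: 3 4 1 7 5 6 0 2
Walk LF starting at row 6, prepending L[row]:
  step 1: row=6, L[6]='$', prepend. Next row=LF[6]=0
  step 2: row=0, L[0]='a', prepend. Next row=LF[0]=3
  step 3: row=3, L[3]='d', prepend. Next row=LF[3]=7
  step 4: row=7, L[7]='A', prepend. Next row=LF[7]=2
  step 5: row=2, L[2]='A', prepend. Next row=LF[2]=1
  step 6: row=1, L[1]='a', prepend. Next row=LF[1]=4
  step 7: row=4, L[4]='a', prepend. Next row=LF[4]=5
  step 8: row=5, L[5]='c', prepend. Next row=LF[5]=6
Reversed output: caaAAda$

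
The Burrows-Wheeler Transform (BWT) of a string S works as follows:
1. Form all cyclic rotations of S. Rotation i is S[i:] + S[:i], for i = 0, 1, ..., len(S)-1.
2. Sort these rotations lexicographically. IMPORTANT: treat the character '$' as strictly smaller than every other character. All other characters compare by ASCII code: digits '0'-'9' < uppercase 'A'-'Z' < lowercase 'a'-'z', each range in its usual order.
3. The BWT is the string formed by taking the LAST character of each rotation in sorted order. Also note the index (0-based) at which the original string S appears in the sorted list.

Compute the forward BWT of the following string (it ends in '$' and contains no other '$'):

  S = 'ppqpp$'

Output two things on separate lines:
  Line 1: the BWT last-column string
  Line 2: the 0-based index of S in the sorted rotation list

Answer: ppq$pp
3

Derivation:
All 6 rotations (rotation i = S[i:]+S[:i]):
  rot[0] = ppqpp$
  rot[1] = pqpp$p
  rot[2] = qpp$pp
  rot[3] = pp$ppq
  rot[4] = p$ppqp
  rot[5] = $ppqpp
Sorted (with $ < everything):
  sorted[0] = $ppqpp  (last char: 'p')
  sorted[1] = p$ppqp  (last char: 'p')
  sorted[2] = pp$ppq  (last char: 'q')
  sorted[3] = ppqpp$  (last char: '$')
  sorted[4] = pqpp$p  (last char: 'p')
  sorted[5] = qpp$pp  (last char: 'p')
Last column: ppq$pp
Original string S is at sorted index 3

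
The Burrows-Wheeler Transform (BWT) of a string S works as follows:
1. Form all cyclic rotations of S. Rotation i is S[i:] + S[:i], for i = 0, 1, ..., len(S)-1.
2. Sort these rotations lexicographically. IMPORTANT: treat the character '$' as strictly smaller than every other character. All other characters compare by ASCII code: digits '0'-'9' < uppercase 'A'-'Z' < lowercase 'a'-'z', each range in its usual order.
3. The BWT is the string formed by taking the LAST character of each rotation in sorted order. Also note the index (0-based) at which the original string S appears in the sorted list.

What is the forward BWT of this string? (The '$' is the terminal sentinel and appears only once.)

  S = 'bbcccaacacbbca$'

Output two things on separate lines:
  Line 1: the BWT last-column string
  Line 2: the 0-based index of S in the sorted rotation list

Answer: accacc$bbbcaacb
6

Derivation:
All 15 rotations (rotation i = S[i:]+S[:i]):
  rot[0] = bbcccaacacbbca$
  rot[1] = bcccaacacbbca$b
  rot[2] = cccaacacbbca$bb
  rot[3] = ccaacacbbca$bbc
  rot[4] = caacacbbca$bbcc
  rot[5] = aacacbbca$bbccc
  rot[6] = acacbbca$bbccca
  rot[7] = cacbbca$bbcccaa
  rot[8] = acbbca$bbcccaac
  rot[9] = cbbca$bbcccaaca
  rot[10] = bbca$bbcccaacac
  rot[11] = bca$bbcccaacacb
  rot[12] = ca$bbcccaacacbb
  rot[13] = a$bbcccaacacbbc
  rot[14] = $bbcccaacacbbca
Sorted (with $ < everything):
  sorted[0] = $bbcccaacacbbca  (last char: 'a')
  sorted[1] = a$bbcccaacacbbc  (last char: 'c')
  sorted[2] = aacacbbca$bbccc  (last char: 'c')
  sorted[3] = acacbbca$bbccca  (last char: 'a')
  sorted[4] = acbbca$bbcccaac  (last char: 'c')
  sorted[5] = bbca$bbcccaacac  (last char: 'c')
  sorted[6] = bbcccaacacbbca$  (last char: '$')
  sorted[7] = bca$bbcccaacacb  (last char: 'b')
  sorted[8] = bcccaacacbbca$b  (last char: 'b')
  sorted[9] = ca$bbcccaacacbb  (last char: 'b')
  sorted[10] = caacacbbca$bbcc  (last char: 'c')
  sorted[11] = cacbbca$bbcccaa  (last char: 'a')
  sorted[12] = cbbca$bbcccaaca  (last char: 'a')
  sorted[13] = ccaacacbbca$bbc  (last char: 'c')
  sorted[14] = cccaacacbbca$bb  (last char: 'b')
Last column: accacc$bbbcaacb
Original string S is at sorted index 6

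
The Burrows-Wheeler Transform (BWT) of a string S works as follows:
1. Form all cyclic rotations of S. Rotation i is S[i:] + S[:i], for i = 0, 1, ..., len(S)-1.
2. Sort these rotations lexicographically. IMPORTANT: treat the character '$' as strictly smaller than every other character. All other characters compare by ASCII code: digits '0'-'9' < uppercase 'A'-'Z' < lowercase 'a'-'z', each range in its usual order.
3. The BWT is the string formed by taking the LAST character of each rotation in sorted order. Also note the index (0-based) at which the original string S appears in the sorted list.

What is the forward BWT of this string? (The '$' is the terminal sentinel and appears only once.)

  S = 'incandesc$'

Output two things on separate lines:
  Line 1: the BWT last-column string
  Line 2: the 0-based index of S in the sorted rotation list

All 10 rotations (rotation i = S[i:]+S[:i]):
  rot[0] = incandesc$
  rot[1] = ncandesc$i
  rot[2] = candesc$in
  rot[3] = andesc$inc
  rot[4] = ndesc$inca
  rot[5] = desc$incan
  rot[6] = esc$incand
  rot[7] = sc$incande
  rot[8] = c$incandes
  rot[9] = $incandesc
Sorted (with $ < everything):
  sorted[0] = $incandesc  (last char: 'c')
  sorted[1] = andesc$inc  (last char: 'c')
  sorted[2] = c$incandes  (last char: 's')
  sorted[3] = candesc$in  (last char: 'n')
  sorted[4] = desc$incan  (last char: 'n')
  sorted[5] = esc$incand  (last char: 'd')
  sorted[6] = incandesc$  (last char: '$')
  sorted[7] = ncandesc$i  (last char: 'i')
  sorted[8] = ndesc$inca  (last char: 'a')
  sorted[9] = sc$incande  (last char: 'e')
Last column: ccsnnd$iae
Original string S is at sorted index 6

Answer: ccsnnd$iae
6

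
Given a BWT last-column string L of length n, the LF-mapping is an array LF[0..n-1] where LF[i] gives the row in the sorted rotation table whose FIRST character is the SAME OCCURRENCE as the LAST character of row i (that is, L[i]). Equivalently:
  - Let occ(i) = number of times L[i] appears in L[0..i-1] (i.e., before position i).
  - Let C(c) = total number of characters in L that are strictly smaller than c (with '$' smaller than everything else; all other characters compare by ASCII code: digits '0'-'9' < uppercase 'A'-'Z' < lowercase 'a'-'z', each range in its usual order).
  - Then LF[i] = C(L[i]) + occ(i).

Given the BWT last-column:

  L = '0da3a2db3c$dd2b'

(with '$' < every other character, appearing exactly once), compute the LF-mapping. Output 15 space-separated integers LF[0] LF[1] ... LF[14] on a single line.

Answer: 1 11 6 4 7 2 12 8 5 10 0 13 14 3 9

Derivation:
Char counts: '$':1, '0':1, '2':2, '3':2, 'a':2, 'b':2, 'c':1, 'd':4
C (first-col start): C('$')=0, C('0')=1, C('2')=2, C('3')=4, C('a')=6, C('b')=8, C('c')=10, C('d')=11
L[0]='0': occ=0, LF[0]=C('0')+0=1+0=1
L[1]='d': occ=0, LF[1]=C('d')+0=11+0=11
L[2]='a': occ=0, LF[2]=C('a')+0=6+0=6
L[3]='3': occ=0, LF[3]=C('3')+0=4+0=4
L[4]='a': occ=1, LF[4]=C('a')+1=6+1=7
L[5]='2': occ=0, LF[5]=C('2')+0=2+0=2
L[6]='d': occ=1, LF[6]=C('d')+1=11+1=12
L[7]='b': occ=0, LF[7]=C('b')+0=8+0=8
L[8]='3': occ=1, LF[8]=C('3')+1=4+1=5
L[9]='c': occ=0, LF[9]=C('c')+0=10+0=10
L[10]='$': occ=0, LF[10]=C('$')+0=0+0=0
L[11]='d': occ=2, LF[11]=C('d')+2=11+2=13
L[12]='d': occ=3, LF[12]=C('d')+3=11+3=14
L[13]='2': occ=1, LF[13]=C('2')+1=2+1=3
L[14]='b': occ=1, LF[14]=C('b')+1=8+1=9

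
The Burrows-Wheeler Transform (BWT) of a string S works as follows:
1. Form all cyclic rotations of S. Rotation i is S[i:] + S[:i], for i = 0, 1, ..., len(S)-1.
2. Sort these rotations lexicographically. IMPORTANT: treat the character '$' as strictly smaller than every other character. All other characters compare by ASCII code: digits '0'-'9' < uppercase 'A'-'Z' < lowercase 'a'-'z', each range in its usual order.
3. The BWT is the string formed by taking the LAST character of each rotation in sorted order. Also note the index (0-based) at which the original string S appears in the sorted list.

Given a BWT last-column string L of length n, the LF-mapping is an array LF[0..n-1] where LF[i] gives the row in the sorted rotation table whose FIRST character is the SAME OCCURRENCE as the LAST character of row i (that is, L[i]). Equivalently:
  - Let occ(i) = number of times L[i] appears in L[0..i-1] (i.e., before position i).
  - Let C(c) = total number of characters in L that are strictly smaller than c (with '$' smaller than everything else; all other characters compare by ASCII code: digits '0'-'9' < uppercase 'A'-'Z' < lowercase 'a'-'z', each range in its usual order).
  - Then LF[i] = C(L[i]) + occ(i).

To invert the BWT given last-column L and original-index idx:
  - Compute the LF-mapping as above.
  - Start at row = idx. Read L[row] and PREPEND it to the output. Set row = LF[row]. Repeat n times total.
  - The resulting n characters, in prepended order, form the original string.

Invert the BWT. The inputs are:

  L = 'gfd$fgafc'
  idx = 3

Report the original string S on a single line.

Answer: dcgffafg$

Derivation:
LF mapping: 7 4 3 0 5 8 1 6 2
Walk LF starting at row 3, prepending L[row]:
  step 1: row=3, L[3]='$', prepend. Next row=LF[3]=0
  step 2: row=0, L[0]='g', prepend. Next row=LF[0]=7
  step 3: row=7, L[7]='f', prepend. Next row=LF[7]=6
  step 4: row=6, L[6]='a', prepend. Next row=LF[6]=1
  step 5: row=1, L[1]='f', prepend. Next row=LF[1]=4
  step 6: row=4, L[4]='f', prepend. Next row=LF[4]=5
  step 7: row=5, L[5]='g', prepend. Next row=LF[5]=8
  step 8: row=8, L[8]='c', prepend. Next row=LF[8]=2
  step 9: row=2, L[2]='d', prepend. Next row=LF[2]=3
Reversed output: dcgffafg$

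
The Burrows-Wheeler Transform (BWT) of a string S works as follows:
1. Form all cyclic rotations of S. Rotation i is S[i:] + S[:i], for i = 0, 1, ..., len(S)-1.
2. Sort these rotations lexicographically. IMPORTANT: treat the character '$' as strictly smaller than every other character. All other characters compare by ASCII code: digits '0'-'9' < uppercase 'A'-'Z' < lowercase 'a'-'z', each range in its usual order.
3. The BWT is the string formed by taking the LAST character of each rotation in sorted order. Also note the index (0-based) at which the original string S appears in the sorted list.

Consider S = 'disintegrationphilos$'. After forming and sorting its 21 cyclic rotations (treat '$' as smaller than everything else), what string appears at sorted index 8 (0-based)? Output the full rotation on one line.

All 21 rotations (rotation i = S[i:]+S[:i]):
  rot[0] = disintegrationphilos$
  rot[1] = isintegrationphilos$d
  rot[2] = sintegrationphilos$di
  rot[3] = integrationphilos$dis
  rot[4] = ntegrationphilos$disi
  rot[5] = tegrationphilos$disin
  rot[6] = egrationphilos$disint
  rot[7] = grationphilos$disinte
  rot[8] = rationphilos$disinteg
  rot[9] = ationphilos$disintegr
  rot[10] = tionphilos$disintegra
  rot[11] = ionphilos$disintegrat
  rot[12] = onphilos$disintegrati
  rot[13] = nphilos$disintegratio
  rot[14] = philos$disintegration
  rot[15] = hilos$disintegrationp
  rot[16] = ilos$disintegrationph
  rot[17] = los$disintegrationphi
  rot[18] = os$disintegrationphil
  rot[19] = s$disintegrationphilo
  rot[20] = $disintegrationphilos
Sorted (with $ < everything):
  sorted[0] = $disintegrationphilos
  sorted[1] = ationphilos$disintegr
  sorted[2] = disintegrationphilos$
  sorted[3] = egrationphilos$disint
  sorted[4] = grationphilos$disinte
  sorted[5] = hilos$disintegrationp
  sorted[6] = ilos$disintegrationph
  sorted[7] = integrationphilos$dis
  sorted[8] = ionphilos$disintegrat
  sorted[9] = isintegrationphilos$d
  sorted[10] = los$disintegrationphi
  sorted[11] = nphilos$disintegratio
  sorted[12] = ntegrationphilos$disi
  sorted[13] = onphilos$disintegrati
  sorted[14] = os$disintegrationphil
  sorted[15] = philos$disintegration
  sorted[16] = rationphilos$disinteg
  sorted[17] = s$disintegrationphilo
  sorted[18] = sintegrationphilos$di
  sorted[19] = tegrationphilos$disin
  sorted[20] = tionphilos$disintegra
sorted[8] = ionphilos$disintegrat

Answer: ionphilos$disintegrat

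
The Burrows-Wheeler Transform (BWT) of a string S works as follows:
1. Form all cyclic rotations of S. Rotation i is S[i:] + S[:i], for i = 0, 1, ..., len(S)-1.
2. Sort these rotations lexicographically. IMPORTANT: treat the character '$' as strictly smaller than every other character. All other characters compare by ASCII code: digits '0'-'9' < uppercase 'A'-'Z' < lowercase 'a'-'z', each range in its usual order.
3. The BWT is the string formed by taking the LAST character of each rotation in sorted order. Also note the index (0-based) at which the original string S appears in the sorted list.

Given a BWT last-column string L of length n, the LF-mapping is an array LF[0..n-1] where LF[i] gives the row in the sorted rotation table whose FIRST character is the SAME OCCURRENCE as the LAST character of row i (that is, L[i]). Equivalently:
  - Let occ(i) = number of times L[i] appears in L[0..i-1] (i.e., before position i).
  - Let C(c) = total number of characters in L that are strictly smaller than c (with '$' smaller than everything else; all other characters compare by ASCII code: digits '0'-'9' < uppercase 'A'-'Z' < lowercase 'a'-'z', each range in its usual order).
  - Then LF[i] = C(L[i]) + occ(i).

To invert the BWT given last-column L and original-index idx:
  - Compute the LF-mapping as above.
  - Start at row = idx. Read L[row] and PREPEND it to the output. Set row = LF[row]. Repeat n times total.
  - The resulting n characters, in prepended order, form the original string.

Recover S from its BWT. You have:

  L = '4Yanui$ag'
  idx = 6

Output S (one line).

LF mapping: 1 2 3 7 8 6 0 4 5
Walk LF starting at row 6, prepending L[row]:
  step 1: row=6, L[6]='$', prepend. Next row=LF[6]=0
  step 2: row=0, L[0]='4', prepend. Next row=LF[0]=1
  step 3: row=1, L[1]='Y', prepend. Next row=LF[1]=2
  step 4: row=2, L[2]='a', prepend. Next row=LF[2]=3
  step 5: row=3, L[3]='n', prepend. Next row=LF[3]=7
  step 6: row=7, L[7]='a', prepend. Next row=LF[7]=4
  step 7: row=4, L[4]='u', prepend. Next row=LF[4]=8
  step 8: row=8, L[8]='g', prepend. Next row=LF[8]=5
  step 9: row=5, L[5]='i', prepend. Next row=LF[5]=6
Reversed output: iguanaY4$

Answer: iguanaY4$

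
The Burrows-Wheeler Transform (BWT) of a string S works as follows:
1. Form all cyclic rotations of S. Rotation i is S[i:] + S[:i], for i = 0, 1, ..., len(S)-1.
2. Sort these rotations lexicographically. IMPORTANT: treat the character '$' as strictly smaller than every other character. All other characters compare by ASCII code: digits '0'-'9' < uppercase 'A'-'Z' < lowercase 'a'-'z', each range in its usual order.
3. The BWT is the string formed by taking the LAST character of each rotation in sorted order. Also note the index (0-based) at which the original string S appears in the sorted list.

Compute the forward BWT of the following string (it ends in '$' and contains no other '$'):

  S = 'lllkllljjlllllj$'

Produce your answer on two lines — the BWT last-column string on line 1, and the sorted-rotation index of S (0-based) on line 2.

All 16 rotations (rotation i = S[i:]+S[:i]):
  rot[0] = lllkllljjlllllj$
  rot[1] = llkllljjlllllj$l
  rot[2] = lkllljjlllllj$ll
  rot[3] = kllljjlllllj$lll
  rot[4] = llljjlllllj$lllk
  rot[5] = lljjlllllj$lllkl
  rot[6] = ljjlllllj$lllkll
  rot[7] = jjlllllj$lllklll
  rot[8] = jlllllj$lllklllj
  rot[9] = lllllj$lllkllljj
  rot[10] = llllj$lllkllljjl
  rot[11] = lllj$lllkllljjll
  rot[12] = llj$lllkllljjlll
  rot[13] = lj$lllkllljjllll
  rot[14] = j$lllkllljjlllll
  rot[15] = $lllkllljjlllllj
Sorted (with $ < everything):
  sorted[0] = $lllkllljjlllllj  (last char: 'j')
  sorted[1] = j$lllkllljjlllll  (last char: 'l')
  sorted[2] = jjlllllj$lllklll  (last char: 'l')
  sorted[3] = jlllllj$lllklllj  (last char: 'j')
  sorted[4] = kllljjlllllj$lll  (last char: 'l')
  sorted[5] = lj$lllkllljjllll  (last char: 'l')
  sorted[6] = ljjlllllj$lllkll  (last char: 'l')
  sorted[7] = lkllljjlllllj$ll  (last char: 'l')
  sorted[8] = llj$lllkllljjlll  (last char: 'l')
  sorted[9] = lljjlllllj$lllkl  (last char: 'l')
  sorted[10] = llkllljjlllllj$l  (last char: 'l')
  sorted[11] = lllj$lllkllljjll  (last char: 'l')
  sorted[12] = llljjlllllj$lllk  (last char: 'k')
  sorted[13] = lllkllljjlllllj$  (last char: '$')
  sorted[14] = llllj$lllkllljjl  (last char: 'l')
  sorted[15] = lllllj$lllkllljj  (last char: 'j')
Last column: jlljllllllllk$lj
Original string S is at sorted index 13

Answer: jlljllllllllk$lj
13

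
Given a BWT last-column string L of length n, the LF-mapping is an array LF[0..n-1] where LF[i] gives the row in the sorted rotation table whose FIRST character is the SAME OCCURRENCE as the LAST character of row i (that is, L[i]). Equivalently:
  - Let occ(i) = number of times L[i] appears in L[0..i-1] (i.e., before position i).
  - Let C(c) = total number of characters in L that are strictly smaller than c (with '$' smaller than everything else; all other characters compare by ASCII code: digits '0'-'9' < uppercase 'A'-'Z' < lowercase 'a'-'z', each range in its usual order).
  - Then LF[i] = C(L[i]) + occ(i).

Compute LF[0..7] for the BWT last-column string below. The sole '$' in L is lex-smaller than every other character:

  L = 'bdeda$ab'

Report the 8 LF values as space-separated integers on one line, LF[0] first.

Answer: 3 5 7 6 1 0 2 4

Derivation:
Char counts: '$':1, 'a':2, 'b':2, 'd':2, 'e':1
C (first-col start): C('$')=0, C('a')=1, C('b')=3, C('d')=5, C('e')=7
L[0]='b': occ=0, LF[0]=C('b')+0=3+0=3
L[1]='d': occ=0, LF[1]=C('d')+0=5+0=5
L[2]='e': occ=0, LF[2]=C('e')+0=7+0=7
L[3]='d': occ=1, LF[3]=C('d')+1=5+1=6
L[4]='a': occ=0, LF[4]=C('a')+0=1+0=1
L[5]='$': occ=0, LF[5]=C('$')+0=0+0=0
L[6]='a': occ=1, LF[6]=C('a')+1=1+1=2
L[7]='b': occ=1, LF[7]=C('b')+1=3+1=4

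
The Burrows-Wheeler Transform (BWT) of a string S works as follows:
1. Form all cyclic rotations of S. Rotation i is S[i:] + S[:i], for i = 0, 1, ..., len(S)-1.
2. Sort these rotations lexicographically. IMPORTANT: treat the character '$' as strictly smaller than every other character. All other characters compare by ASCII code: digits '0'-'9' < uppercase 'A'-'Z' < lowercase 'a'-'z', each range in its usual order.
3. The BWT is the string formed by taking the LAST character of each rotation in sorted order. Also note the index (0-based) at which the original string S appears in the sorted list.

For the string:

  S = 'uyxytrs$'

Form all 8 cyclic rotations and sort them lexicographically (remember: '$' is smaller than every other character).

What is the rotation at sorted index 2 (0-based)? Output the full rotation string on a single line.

Answer: s$uyxytr

Derivation:
All 8 rotations (rotation i = S[i:]+S[:i]):
  rot[0] = uyxytrs$
  rot[1] = yxytrs$u
  rot[2] = xytrs$uy
  rot[3] = ytrs$uyx
  rot[4] = trs$uyxy
  rot[5] = rs$uyxyt
  rot[6] = s$uyxytr
  rot[7] = $uyxytrs
Sorted (with $ < everything):
  sorted[0] = $uyxytrs
  sorted[1] = rs$uyxyt
  sorted[2] = s$uyxytr
  sorted[3] = trs$uyxy
  sorted[4] = uyxytrs$
  sorted[5] = xytrs$uy
  sorted[6] = ytrs$uyx
  sorted[7] = yxytrs$u
sorted[2] = s$uyxytr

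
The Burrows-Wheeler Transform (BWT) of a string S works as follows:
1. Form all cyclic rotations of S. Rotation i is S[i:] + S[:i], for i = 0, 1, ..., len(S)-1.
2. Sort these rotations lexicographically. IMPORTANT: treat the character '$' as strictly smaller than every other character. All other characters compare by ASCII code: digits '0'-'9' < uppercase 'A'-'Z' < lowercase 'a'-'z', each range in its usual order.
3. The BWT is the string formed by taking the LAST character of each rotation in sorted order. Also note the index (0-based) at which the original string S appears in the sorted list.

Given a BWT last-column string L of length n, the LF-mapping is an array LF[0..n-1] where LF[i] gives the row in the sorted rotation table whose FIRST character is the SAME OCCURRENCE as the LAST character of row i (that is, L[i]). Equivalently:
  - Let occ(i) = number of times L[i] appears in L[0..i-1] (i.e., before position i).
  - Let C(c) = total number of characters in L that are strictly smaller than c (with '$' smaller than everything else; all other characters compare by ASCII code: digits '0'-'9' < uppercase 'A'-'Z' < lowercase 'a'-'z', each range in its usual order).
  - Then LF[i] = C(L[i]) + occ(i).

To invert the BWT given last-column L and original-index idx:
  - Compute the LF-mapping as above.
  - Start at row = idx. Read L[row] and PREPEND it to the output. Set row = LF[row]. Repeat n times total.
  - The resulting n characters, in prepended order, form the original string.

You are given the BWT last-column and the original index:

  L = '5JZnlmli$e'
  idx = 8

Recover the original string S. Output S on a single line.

LF mapping: 1 2 3 9 6 8 7 5 0 4
Walk LF starting at row 8, prepending L[row]:
  step 1: row=8, L[8]='$', prepend. Next row=LF[8]=0
  step 2: row=0, L[0]='5', prepend. Next row=LF[0]=1
  step 3: row=1, L[1]='J', prepend. Next row=LF[1]=2
  step 4: row=2, L[2]='Z', prepend. Next row=LF[2]=3
  step 5: row=3, L[3]='n', prepend. Next row=LF[3]=9
  step 6: row=9, L[9]='e', prepend. Next row=LF[9]=4
  step 7: row=4, L[4]='l', prepend. Next row=LF[4]=6
  step 8: row=6, L[6]='l', prepend. Next row=LF[6]=7
  step 9: row=7, L[7]='i', prepend. Next row=LF[7]=5
  step 10: row=5, L[5]='m', prepend. Next row=LF[5]=8
Reversed output: millenZJ5$

Answer: millenZJ5$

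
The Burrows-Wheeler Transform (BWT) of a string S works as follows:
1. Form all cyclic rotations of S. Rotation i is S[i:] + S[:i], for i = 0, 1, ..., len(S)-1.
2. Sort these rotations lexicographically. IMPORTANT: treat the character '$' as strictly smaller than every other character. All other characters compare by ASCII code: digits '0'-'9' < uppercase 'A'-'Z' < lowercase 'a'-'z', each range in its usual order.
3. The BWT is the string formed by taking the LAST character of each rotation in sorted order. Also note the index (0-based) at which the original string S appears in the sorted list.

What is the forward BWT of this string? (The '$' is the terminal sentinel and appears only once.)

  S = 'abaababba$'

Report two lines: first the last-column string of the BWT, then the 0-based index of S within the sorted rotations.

Answer: abb$abbaaa
3

Derivation:
All 10 rotations (rotation i = S[i:]+S[:i]):
  rot[0] = abaababba$
  rot[1] = baababba$a
  rot[2] = aababba$ab
  rot[3] = ababba$aba
  rot[4] = babba$abaa
  rot[5] = abba$abaab
  rot[6] = bba$abaaba
  rot[7] = ba$abaabab
  rot[8] = a$abaababb
  rot[9] = $abaababba
Sorted (with $ < everything):
  sorted[0] = $abaababba  (last char: 'a')
  sorted[1] = a$abaababb  (last char: 'b')
  sorted[2] = aababba$ab  (last char: 'b')
  sorted[3] = abaababba$  (last char: '$')
  sorted[4] = ababba$aba  (last char: 'a')
  sorted[5] = abba$abaab  (last char: 'b')
  sorted[6] = ba$abaabab  (last char: 'b')
  sorted[7] = baababba$a  (last char: 'a')
  sorted[8] = babba$abaa  (last char: 'a')
  sorted[9] = bba$abaaba  (last char: 'a')
Last column: abb$abbaaa
Original string S is at sorted index 3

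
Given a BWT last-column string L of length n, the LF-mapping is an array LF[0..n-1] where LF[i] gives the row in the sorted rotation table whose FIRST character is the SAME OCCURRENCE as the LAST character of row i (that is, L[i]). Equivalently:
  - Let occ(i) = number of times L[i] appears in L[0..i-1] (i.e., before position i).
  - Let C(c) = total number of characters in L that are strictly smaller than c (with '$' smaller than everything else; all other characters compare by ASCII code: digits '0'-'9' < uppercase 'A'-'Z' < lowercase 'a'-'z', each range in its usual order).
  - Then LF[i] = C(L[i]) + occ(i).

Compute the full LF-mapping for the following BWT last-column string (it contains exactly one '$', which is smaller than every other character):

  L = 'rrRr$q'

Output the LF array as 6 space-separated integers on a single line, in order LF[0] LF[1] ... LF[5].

Answer: 3 4 1 5 0 2

Derivation:
Char counts: '$':1, 'R':1, 'q':1, 'r':3
C (first-col start): C('$')=0, C('R')=1, C('q')=2, C('r')=3
L[0]='r': occ=0, LF[0]=C('r')+0=3+0=3
L[1]='r': occ=1, LF[1]=C('r')+1=3+1=4
L[2]='R': occ=0, LF[2]=C('R')+0=1+0=1
L[3]='r': occ=2, LF[3]=C('r')+2=3+2=5
L[4]='$': occ=0, LF[4]=C('$')+0=0+0=0
L[5]='q': occ=0, LF[5]=C('q')+0=2+0=2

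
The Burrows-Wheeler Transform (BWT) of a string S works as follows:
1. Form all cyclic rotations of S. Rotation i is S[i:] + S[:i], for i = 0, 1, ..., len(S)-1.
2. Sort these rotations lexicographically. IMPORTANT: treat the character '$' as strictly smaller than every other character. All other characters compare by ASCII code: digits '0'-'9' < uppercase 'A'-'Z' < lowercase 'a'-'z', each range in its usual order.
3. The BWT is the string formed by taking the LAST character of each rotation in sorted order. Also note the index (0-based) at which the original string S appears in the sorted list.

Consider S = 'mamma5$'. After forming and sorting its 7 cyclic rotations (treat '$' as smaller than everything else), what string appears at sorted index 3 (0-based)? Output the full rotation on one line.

All 7 rotations (rotation i = S[i:]+S[:i]):
  rot[0] = mamma5$
  rot[1] = amma5$m
  rot[2] = mma5$ma
  rot[3] = ma5$mam
  rot[4] = a5$mamm
  rot[5] = 5$mamma
  rot[6] = $mamma5
Sorted (with $ < everything):
  sorted[0] = $mamma5
  sorted[1] = 5$mamma
  sorted[2] = a5$mamm
  sorted[3] = amma5$m
  sorted[4] = ma5$mam
  sorted[5] = mamma5$
  sorted[6] = mma5$ma
sorted[3] = amma5$m

Answer: amma5$m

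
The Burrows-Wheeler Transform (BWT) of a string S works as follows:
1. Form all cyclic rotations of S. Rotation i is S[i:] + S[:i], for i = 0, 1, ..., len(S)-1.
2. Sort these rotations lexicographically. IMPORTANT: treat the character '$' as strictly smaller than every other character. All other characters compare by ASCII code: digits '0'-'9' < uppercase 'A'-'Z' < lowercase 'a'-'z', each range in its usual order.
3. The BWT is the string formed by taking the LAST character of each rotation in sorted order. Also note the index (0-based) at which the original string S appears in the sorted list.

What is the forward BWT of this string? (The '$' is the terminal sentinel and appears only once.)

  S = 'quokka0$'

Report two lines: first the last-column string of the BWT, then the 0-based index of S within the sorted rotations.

Answer: 0akkou$q
6

Derivation:
All 8 rotations (rotation i = S[i:]+S[:i]):
  rot[0] = quokka0$
  rot[1] = uokka0$q
  rot[2] = okka0$qu
  rot[3] = kka0$quo
  rot[4] = ka0$quok
  rot[5] = a0$quokk
  rot[6] = 0$quokka
  rot[7] = $quokka0
Sorted (with $ < everything):
  sorted[0] = $quokka0  (last char: '0')
  sorted[1] = 0$quokka  (last char: 'a')
  sorted[2] = a0$quokk  (last char: 'k')
  sorted[3] = ka0$quok  (last char: 'k')
  sorted[4] = kka0$quo  (last char: 'o')
  sorted[5] = okka0$qu  (last char: 'u')
  sorted[6] = quokka0$  (last char: '$')
  sorted[7] = uokka0$q  (last char: 'q')
Last column: 0akkou$q
Original string S is at sorted index 6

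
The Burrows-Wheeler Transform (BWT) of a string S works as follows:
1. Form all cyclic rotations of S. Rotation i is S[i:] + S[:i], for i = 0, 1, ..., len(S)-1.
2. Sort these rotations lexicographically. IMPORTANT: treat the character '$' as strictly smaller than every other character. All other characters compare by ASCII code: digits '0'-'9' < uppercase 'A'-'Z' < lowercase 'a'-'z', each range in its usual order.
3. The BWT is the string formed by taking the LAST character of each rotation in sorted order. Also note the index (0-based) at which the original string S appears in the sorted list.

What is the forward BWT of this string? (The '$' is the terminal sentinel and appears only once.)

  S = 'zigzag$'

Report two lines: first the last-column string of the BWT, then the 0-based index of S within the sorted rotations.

All 7 rotations (rotation i = S[i:]+S[:i]):
  rot[0] = zigzag$
  rot[1] = igzag$z
  rot[2] = gzag$zi
  rot[3] = zag$zig
  rot[4] = ag$zigz
  rot[5] = g$zigza
  rot[6] = $zigzag
Sorted (with $ < everything):
  sorted[0] = $zigzag  (last char: 'g')
  sorted[1] = ag$zigz  (last char: 'z')
  sorted[2] = g$zigza  (last char: 'a')
  sorted[3] = gzag$zi  (last char: 'i')
  sorted[4] = igzag$z  (last char: 'z')
  sorted[5] = zag$zig  (last char: 'g')
  sorted[6] = zigzag$  (last char: '$')
Last column: gzaizg$
Original string S is at sorted index 6

Answer: gzaizg$
6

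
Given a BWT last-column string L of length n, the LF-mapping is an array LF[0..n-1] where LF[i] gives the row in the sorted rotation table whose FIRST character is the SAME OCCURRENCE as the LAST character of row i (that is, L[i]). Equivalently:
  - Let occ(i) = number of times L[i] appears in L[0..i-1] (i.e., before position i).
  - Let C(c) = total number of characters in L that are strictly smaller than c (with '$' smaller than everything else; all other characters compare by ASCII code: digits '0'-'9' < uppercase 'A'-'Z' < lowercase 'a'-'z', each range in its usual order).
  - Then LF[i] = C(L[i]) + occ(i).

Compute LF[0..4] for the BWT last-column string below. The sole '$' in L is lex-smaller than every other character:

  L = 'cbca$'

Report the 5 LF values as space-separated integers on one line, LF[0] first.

Answer: 3 2 4 1 0

Derivation:
Char counts: '$':1, 'a':1, 'b':1, 'c':2
C (first-col start): C('$')=0, C('a')=1, C('b')=2, C('c')=3
L[0]='c': occ=0, LF[0]=C('c')+0=3+0=3
L[1]='b': occ=0, LF[1]=C('b')+0=2+0=2
L[2]='c': occ=1, LF[2]=C('c')+1=3+1=4
L[3]='a': occ=0, LF[3]=C('a')+0=1+0=1
L[4]='$': occ=0, LF[4]=C('$')+0=0+0=0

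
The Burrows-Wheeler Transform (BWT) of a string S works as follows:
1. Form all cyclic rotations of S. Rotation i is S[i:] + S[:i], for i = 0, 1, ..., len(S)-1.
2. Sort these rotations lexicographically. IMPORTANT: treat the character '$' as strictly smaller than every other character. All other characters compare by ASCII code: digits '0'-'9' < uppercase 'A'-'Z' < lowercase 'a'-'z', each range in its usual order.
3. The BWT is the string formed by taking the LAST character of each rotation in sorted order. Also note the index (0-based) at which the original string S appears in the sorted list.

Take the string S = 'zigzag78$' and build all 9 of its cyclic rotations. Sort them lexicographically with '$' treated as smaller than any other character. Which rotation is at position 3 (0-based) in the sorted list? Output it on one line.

All 9 rotations (rotation i = S[i:]+S[:i]):
  rot[0] = zigzag78$
  rot[1] = igzag78$z
  rot[2] = gzag78$zi
  rot[3] = zag78$zig
  rot[4] = ag78$zigz
  rot[5] = g78$zigza
  rot[6] = 78$zigzag
  rot[7] = 8$zigzag7
  rot[8] = $zigzag78
Sorted (with $ < everything):
  sorted[0] = $zigzag78
  sorted[1] = 78$zigzag
  sorted[2] = 8$zigzag7
  sorted[3] = ag78$zigz
  sorted[4] = g78$zigza
  sorted[5] = gzag78$zi
  sorted[6] = igzag78$z
  sorted[7] = zag78$zig
  sorted[8] = zigzag78$
sorted[3] = ag78$zigz

Answer: ag78$zigz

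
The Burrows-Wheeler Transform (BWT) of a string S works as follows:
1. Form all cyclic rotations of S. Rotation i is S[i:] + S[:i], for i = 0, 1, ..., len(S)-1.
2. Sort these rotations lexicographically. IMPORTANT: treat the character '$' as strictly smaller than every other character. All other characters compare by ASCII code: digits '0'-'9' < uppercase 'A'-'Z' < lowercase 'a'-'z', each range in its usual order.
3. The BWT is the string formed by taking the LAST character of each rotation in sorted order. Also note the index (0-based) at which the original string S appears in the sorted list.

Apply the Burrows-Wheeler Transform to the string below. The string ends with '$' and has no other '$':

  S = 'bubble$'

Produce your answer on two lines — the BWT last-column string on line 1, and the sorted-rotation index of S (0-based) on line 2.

Answer: eub$lbb
3

Derivation:
All 7 rotations (rotation i = S[i:]+S[:i]):
  rot[0] = bubble$
  rot[1] = ubble$b
  rot[2] = bble$bu
  rot[3] = ble$bub
  rot[4] = le$bubb
  rot[5] = e$bubbl
  rot[6] = $bubble
Sorted (with $ < everything):
  sorted[0] = $bubble  (last char: 'e')
  sorted[1] = bble$bu  (last char: 'u')
  sorted[2] = ble$bub  (last char: 'b')
  sorted[3] = bubble$  (last char: '$')
  sorted[4] = e$bubbl  (last char: 'l')
  sorted[5] = le$bubb  (last char: 'b')
  sorted[6] = ubble$b  (last char: 'b')
Last column: eub$lbb
Original string S is at sorted index 3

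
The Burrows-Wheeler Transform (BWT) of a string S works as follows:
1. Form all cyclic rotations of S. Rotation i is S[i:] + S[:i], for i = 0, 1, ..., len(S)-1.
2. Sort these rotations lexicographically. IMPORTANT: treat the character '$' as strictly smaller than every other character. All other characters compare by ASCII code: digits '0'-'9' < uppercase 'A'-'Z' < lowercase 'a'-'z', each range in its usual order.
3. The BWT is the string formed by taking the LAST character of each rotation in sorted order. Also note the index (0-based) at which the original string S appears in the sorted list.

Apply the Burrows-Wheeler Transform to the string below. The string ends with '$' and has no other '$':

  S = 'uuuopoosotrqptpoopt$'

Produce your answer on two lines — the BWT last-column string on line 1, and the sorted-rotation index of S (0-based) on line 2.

All 20 rotations (rotation i = S[i:]+S[:i]):
  rot[0] = uuuopoosotrqptpoopt$
  rot[1] = uuopoosotrqptpoopt$u
  rot[2] = uopoosotrqptpoopt$uu
  rot[3] = opoosotrqptpoopt$uuu
  rot[4] = poosotrqptpoopt$uuuo
  rot[5] = oosotrqptpoopt$uuuop
  rot[6] = osotrqptpoopt$uuuopo
  rot[7] = sotrqptpoopt$uuuopoo
  rot[8] = otrqptpoopt$uuuopoos
  rot[9] = trqptpoopt$uuuopooso
  rot[10] = rqptpoopt$uuuopoosot
  rot[11] = qptpoopt$uuuopoosotr
  rot[12] = ptpoopt$uuuopoosotrq
  rot[13] = tpoopt$uuuopoosotrqp
  rot[14] = poopt$uuuopoosotrqpt
  rot[15] = oopt$uuuopoosotrqptp
  rot[16] = opt$uuuopoosotrqptpo
  rot[17] = pt$uuuopoosotrqptpoo
  rot[18] = t$uuuopoosotrqptpoop
  rot[19] = $uuuopoosotrqptpoopt
Sorted (with $ < everything):
  sorted[0] = $uuuopoosotrqptpoopt  (last char: 't')
  sorted[1] = oopt$uuuopoosotrqptp  (last char: 'p')
  sorted[2] = oosotrqptpoopt$uuuop  (last char: 'p')
  sorted[3] = opoosotrqptpoopt$uuu  (last char: 'u')
  sorted[4] = opt$uuuopoosotrqptpo  (last char: 'o')
  sorted[5] = osotrqptpoopt$uuuopo  (last char: 'o')
  sorted[6] = otrqptpoopt$uuuopoos  (last char: 's')
  sorted[7] = poopt$uuuopoosotrqpt  (last char: 't')
  sorted[8] = poosotrqptpoopt$uuuo  (last char: 'o')
  sorted[9] = pt$uuuopoosotrqptpoo  (last char: 'o')
  sorted[10] = ptpoopt$uuuopoosotrq  (last char: 'q')
  sorted[11] = qptpoopt$uuuopoosotr  (last char: 'r')
  sorted[12] = rqptpoopt$uuuopoosot  (last char: 't')
  sorted[13] = sotrqptpoopt$uuuopoo  (last char: 'o')
  sorted[14] = t$uuuopoosotrqptpoop  (last char: 'p')
  sorted[15] = tpoopt$uuuopoosotrqp  (last char: 'p')
  sorted[16] = trqptpoopt$uuuopooso  (last char: 'o')
  sorted[17] = uopoosotrqptpoopt$uu  (last char: 'u')
  sorted[18] = uuopoosotrqptpoopt$u  (last char: 'u')
  sorted[19] = uuuopoosotrqptpoopt$  (last char: '$')
Last column: tppuoostooqrtoppouu$
Original string S is at sorted index 19

Answer: tppuoostooqrtoppouu$
19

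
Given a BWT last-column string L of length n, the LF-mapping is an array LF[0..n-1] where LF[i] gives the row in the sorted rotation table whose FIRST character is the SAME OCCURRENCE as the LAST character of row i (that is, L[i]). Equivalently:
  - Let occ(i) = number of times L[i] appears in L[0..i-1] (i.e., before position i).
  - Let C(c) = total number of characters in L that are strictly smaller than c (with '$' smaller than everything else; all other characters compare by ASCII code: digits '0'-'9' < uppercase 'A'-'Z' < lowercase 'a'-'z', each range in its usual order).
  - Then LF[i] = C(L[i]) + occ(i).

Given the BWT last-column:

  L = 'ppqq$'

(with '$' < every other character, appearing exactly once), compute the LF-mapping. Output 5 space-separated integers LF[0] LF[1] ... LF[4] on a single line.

Answer: 1 2 3 4 0

Derivation:
Char counts: '$':1, 'p':2, 'q':2
C (first-col start): C('$')=0, C('p')=1, C('q')=3
L[0]='p': occ=0, LF[0]=C('p')+0=1+0=1
L[1]='p': occ=1, LF[1]=C('p')+1=1+1=2
L[2]='q': occ=0, LF[2]=C('q')+0=3+0=3
L[3]='q': occ=1, LF[3]=C('q')+1=3+1=4
L[4]='$': occ=0, LF[4]=C('$')+0=0+0=0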